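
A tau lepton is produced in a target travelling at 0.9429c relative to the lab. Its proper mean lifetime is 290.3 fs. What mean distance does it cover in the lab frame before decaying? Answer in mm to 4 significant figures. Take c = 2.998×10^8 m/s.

d ≈ 0.2464 mm

γ = 1/√(1 − 0.9429²) = 3.00232
Dilated lifetime: Δt = γτ₀ = 3.00232 × 290.3 fs = 871.573 fs
d = vΔt = 0.9429c × 871.573 fs = 2.82681×10^8 m/s × 8.71573×10^-13 s = 0.2464 mm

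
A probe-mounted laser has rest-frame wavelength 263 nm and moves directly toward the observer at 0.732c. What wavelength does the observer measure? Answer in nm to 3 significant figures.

λ_obs ≈ 103 nm

Relativistic Doppler: λ_obs = λ_src √((1−β)/(1+β))
= 263 × √(0.26800/1.7320) = 263 × 0.39336 = 103 nm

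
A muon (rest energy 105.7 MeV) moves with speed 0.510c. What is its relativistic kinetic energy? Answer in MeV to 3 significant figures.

γ = 1/√(1 − 0.510²) = 1.1626
K = (γ − 1)m₀c² = (1.1626 − 1) × 105.7 MeV = 0.16255 × 105.7 MeV = 17.2 MeV

K ≈ 17.2 MeV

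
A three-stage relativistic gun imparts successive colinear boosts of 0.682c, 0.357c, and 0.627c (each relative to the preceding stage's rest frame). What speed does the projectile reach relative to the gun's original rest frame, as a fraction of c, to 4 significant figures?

Compose boost 2: (0.357 + 0.682)/(1 + 0.357×0.682) = 1.039/1.24347 = 0.835562
Compose boost 3: (0.627 + 0.835562)/(1 + 0.627×0.835562) = 1.46256/1.52390 = 0.9598

u ≈ 0.9598c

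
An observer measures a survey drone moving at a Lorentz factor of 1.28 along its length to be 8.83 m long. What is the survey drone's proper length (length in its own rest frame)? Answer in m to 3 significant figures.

γ = 1.28 (given)
L₀ = γL = 1.28 × 8.83 = 11.3 m

L₀ ≈ 11.3 m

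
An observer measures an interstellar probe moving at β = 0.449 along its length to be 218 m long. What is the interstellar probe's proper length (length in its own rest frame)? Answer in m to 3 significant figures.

L₀ ≈ 244 m

γ = 1/√(1 − 0.449²) = 1.1192
L₀ = γL = 1.1192 × 218 = 244 m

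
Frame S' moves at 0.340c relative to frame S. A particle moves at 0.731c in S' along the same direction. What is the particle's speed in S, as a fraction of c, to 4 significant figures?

u ≈ 0.8578c

Relativistic velocity addition: u = (u' + v)/(1 + u'v/c²)
= (0.731 + 0.340)/(1 + 0.731×0.340) = 1.071/1.24854 = 0.8578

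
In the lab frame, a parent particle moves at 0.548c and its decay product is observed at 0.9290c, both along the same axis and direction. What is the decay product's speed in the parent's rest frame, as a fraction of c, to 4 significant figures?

u' ≈ 0.7761c

Inverse velocity addition: u' = (u − v)/(1 − uv/c²)
= (0.9290 − 0.548)/(1 − 0.9290×0.548) = 0.3810/0.490908 = 0.7761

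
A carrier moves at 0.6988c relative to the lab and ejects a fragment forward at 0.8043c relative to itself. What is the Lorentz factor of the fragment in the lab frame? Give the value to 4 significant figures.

γ ≈ 3.675

u_lab = (0.8043 + 0.6988)/(1 + 0.8043×0.6988) = 1.5031/1.562045 = 0.9622643
γ = 1/√(1 − 0.9622643²) = 3.675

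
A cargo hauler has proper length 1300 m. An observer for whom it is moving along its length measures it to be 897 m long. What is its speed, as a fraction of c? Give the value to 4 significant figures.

γ = L₀/L = 1300/897 = 1.44928
β = √(1 − 1/γ²) = 0.7238

β ≈ 0.7238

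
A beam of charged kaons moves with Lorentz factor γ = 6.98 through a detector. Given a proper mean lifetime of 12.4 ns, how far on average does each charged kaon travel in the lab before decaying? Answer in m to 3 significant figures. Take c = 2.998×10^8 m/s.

d ≈ 25.7 m

β = √(1 − 1/γ²) = √(1 − 1/6.98²) = 0.98968
Dilated lifetime: Δt = γτ₀ = 6.98 × 12.4 ns = 86.552 ns
d = vΔt = 0.98968c × 86.552 ns = 2.9671×10^8 m/s × 8.6552×10^-8 s = 25.7 m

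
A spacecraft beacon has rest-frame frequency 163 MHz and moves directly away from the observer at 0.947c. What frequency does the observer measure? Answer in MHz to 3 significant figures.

Relativistic Doppler: f_obs = f_src √((1−β)/(1+β))
= 163 × √(0.053000/1.9470) = 163 × 0.16499 = 26.9 MHz

f_obs ≈ 26.9 MHz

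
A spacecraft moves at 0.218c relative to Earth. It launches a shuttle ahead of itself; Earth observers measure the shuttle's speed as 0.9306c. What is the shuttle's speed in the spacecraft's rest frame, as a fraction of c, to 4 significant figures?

u' ≈ 0.8940c

Inverse velocity addition: u' = (u − v)/(1 − uv/c²)
= (0.9306 − 0.218)/(1 − 0.9306×0.218) = 0.7126/0.797129 = 0.8940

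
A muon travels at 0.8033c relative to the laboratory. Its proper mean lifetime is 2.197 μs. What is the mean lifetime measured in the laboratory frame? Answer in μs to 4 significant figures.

γ = 1/√(1 − 0.8033²) = 1.67905
Time dilation: Δt = γτ₀ = 1.67905 × 2.197 μs = 3.689 μs

Δt ≈ 3.689 μs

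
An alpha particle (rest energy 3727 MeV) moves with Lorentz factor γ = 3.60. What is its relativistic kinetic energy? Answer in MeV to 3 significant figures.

γ = 3.60 (given)
K = (γ − 1)m₀c² = (3.60 − 1) × 3727 MeV = 2.6000 × 3727 MeV = 9690 MeV

K ≈ 9690 MeV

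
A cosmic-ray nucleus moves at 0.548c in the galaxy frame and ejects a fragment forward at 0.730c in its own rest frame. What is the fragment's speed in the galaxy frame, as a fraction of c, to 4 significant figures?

Compose boost 2: (0.730 + 0.548)/(1 + 0.730×0.548) = 1.278/1.40004 = 0.9128

u ≈ 0.9128c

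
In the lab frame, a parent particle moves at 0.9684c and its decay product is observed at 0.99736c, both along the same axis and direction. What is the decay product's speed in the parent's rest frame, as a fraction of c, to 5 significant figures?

u' ≈ 0.84786c

Inverse velocity addition: u' = (u − v)/(1 − uv/c²)
= (0.99736 − 0.9684)/(1 − 0.99736×0.9684) = 0.028960/0.03415658 = 0.84786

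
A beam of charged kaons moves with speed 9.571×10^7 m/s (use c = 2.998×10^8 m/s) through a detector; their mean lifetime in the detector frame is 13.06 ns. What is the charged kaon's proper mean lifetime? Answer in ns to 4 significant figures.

τ₀ ≈ 12.38 ns

β = v/c = 9.571×10^7 / 2.998×10^8 = 0.319246
γ = 1/√(1 − 0.319246²) = 1.05522
Proper time: τ₀ = Δt/γ = 13.06/1.05522 = 12.38 ns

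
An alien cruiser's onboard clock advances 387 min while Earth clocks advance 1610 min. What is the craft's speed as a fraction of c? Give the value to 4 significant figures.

γ = Δt/τ₀ = 1610/387 = 4.16021
β = √(1 − 1/γ²) = √(1 − 1/4.16021²) = 0.9707

β ≈ 0.9707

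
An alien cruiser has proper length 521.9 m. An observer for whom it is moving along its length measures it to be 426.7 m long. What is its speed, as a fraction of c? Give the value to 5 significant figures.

β ≈ 0.57580

γ = L₀/L = 521.9/426.7 = 1.223108
β = √(1 − 1/γ²) = 0.57580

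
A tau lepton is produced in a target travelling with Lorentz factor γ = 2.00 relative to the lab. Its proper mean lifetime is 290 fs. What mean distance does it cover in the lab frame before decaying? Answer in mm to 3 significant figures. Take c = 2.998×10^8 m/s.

β = √(1 − 1/γ²) = √(1 − 1/2.00²) = 0.86603
Dilated lifetime: Δt = γτ₀ = 2.00 × 290 fs = 580.00 fs
d = vΔt = 0.86603c × 580.00 fs = 2.5963×10^8 m/s × 5.8000×10^-13 s = 0.151 mm

d ≈ 0.151 mm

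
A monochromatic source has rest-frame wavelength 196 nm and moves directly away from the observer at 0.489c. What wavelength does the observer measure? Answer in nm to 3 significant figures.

Relativistic Doppler: λ_obs = λ_src √((1+β)/(1−β))
= 196 × √(1.4890/0.51100) = 196 × 1.7070 = 335 nm

λ_obs ≈ 335 nm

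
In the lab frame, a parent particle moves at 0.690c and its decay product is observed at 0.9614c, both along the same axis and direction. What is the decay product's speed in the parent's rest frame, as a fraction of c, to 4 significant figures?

Inverse velocity addition: u' = (u − v)/(1 − uv/c²)
= (0.9614 − 0.690)/(1 − 0.9614×0.690) = 0.2714/0.336634 = 0.8062

u' ≈ 0.8062c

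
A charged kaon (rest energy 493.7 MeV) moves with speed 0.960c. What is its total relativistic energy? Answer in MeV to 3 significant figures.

γ = 1/√(1 − 0.960²) = 3.5714
E = γm₀c² = 3.5714 × 493.7 MeV = 1760 MeV

E ≈ 1760 MeV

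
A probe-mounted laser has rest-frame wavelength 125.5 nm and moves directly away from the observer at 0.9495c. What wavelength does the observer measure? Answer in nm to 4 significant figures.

Relativistic Doppler: λ_obs = λ_src √((1+β)/(1−β))
= 125.5 × √(1.94950/0.0505000) = 125.5 × 6.21321 = 779.8 nm

λ_obs ≈ 779.8 nm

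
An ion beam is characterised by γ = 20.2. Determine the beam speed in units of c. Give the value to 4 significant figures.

β = √(1 − 1/γ²) = √(1 − 1/20.2²) = √(0.997549) = 0.9988

β ≈ 0.9988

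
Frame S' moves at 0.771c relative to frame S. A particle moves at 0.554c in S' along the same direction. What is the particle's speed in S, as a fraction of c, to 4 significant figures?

Relativistic velocity addition: u = (u' + v)/(1 + u'v/c²)
= (0.554 + 0.771)/(1 + 0.554×0.771) = 1.325/1.42713 = 0.9284

u ≈ 0.9284c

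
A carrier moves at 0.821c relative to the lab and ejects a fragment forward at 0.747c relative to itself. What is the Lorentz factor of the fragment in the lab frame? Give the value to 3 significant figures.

u_lab = (0.747 + 0.821)/(1 + 0.747×0.821) = 1.568/1.61329 = 0.971929
γ = 1/√(1 − 0.971929²) = 4.25

γ ≈ 4.25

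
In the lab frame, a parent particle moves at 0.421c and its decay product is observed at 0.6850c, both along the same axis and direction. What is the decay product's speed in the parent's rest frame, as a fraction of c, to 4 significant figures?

Inverse velocity addition: u' = (u − v)/(1 − uv/c²)
= (0.6850 − 0.421)/(1 − 0.6850×0.421) = 0.2640/0.711615 = 0.3710

u' ≈ 0.3710c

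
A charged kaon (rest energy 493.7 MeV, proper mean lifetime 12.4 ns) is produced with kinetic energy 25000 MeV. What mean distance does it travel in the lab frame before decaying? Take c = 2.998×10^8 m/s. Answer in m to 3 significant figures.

d ≈ 192 m

γ = 1 + K/(m₀c²) = 1 + 25000/493.7 = 51.638
β = √(1 − 1/γ²) = 0.99981
Dilated lifetime: γτ₀ = 51.638 × 12.4 ns = 640.31 ns
d = βc·γτ₀ = 0.99981 × (2.998×10^8 m/s) × 6.4031×10^-7 s = 192 m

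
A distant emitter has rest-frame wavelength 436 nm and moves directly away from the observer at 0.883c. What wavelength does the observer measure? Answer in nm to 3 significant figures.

Relativistic Doppler: λ_obs = λ_src √((1+β)/(1−β))
= 436 × √(1.8830/0.11700) = 436 × 4.0117 = 1750 nm

λ_obs ≈ 1750 nm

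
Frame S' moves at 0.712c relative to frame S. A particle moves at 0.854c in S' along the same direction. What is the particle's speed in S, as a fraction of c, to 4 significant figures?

Relativistic velocity addition: u = (u' + v)/(1 + u'v/c²)
= (0.854 + 0.712)/(1 + 0.854×0.712) = 1.566/1.60805 = 0.9739

u ≈ 0.9739c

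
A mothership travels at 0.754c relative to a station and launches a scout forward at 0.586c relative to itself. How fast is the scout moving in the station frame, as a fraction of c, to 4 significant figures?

Compose boost 2: (0.586 + 0.754)/(1 + 0.586×0.754) = 1.340/1.44184 = 0.9294

u ≈ 0.9294c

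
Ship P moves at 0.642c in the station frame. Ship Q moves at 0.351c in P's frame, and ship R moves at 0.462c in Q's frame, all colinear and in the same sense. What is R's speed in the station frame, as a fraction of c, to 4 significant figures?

Compose boost 2: (0.351 + 0.642)/(1 + 0.351×0.642) = 0.9930/1.22534 = 0.810386
Compose boost 3: (0.462 + 0.810386)/(1 + 0.462×0.810386) = 1.27239/1.37440 = 0.9258

u ≈ 0.9258c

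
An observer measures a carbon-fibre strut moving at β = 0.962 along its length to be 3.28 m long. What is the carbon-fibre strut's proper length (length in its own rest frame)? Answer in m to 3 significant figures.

L₀ ≈ 12.0 m

γ = 1/√(1 − 0.962²) = 3.6623
L₀ = γL = 3.6623 × 3.28 = 12.0 m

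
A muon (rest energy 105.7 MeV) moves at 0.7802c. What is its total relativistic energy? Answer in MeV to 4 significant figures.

γ = 1/√(1 − 0.7802²) = 1.59864
E = γm₀c² = 1.59864 × 105.7 MeV = 169.0 MeV

E ≈ 169.0 MeV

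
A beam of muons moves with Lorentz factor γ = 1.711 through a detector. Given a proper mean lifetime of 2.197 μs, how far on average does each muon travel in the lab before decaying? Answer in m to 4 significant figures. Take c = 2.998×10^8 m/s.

β = √(1 − 1/γ²) = √(1 − 1/1.711²) = 0.811427
Dilated lifetime: Δt = γτ₀ = 1.711 × 2.197 μs = 3.75907 μs
d = vΔt = 0.811427c × 3.75907 μs = 2.43266×10^8 m/s × 3.75907×10^-6 s = 914.5 m

d ≈ 914.5 m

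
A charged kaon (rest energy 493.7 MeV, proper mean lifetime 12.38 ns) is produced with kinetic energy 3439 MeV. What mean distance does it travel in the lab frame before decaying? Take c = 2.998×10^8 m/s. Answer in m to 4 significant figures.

d ≈ 29.33 m

γ = 1 + K/(m₀c²) = 1 + 3439/493.7 = 7.96577
β = √(1 − 1/γ²) = 0.992089
Dilated lifetime: γτ₀ = 7.96577 × 12.38 ns = 98.6162 ns
d = βc·γτ₀ = 0.992089 × (2.998×10^8 m/s) × 9.86162×10^-8 s = 29.33 m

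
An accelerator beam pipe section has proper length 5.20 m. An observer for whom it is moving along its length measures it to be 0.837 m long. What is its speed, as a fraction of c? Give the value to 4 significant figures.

β ≈ 0.9870

γ = L₀/L = 5.20/0.837 = 6.21266
β = √(1 − 1/γ²) = 0.9870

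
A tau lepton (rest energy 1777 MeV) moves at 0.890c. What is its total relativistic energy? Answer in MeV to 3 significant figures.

γ = 1/√(1 − 0.890²) = 2.1932
E = γm₀c² = 2.1932 × 1777 MeV = 3900 MeV

E ≈ 3900 MeV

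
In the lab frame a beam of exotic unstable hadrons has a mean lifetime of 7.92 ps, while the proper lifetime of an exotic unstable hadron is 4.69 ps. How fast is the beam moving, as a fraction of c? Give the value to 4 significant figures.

γ = Δt/τ₀ = 7.92/4.69 = 1.68870
β = √(1 − 1/γ²) = √(1 − 1/1.68870²) = 0.8058

β ≈ 0.8058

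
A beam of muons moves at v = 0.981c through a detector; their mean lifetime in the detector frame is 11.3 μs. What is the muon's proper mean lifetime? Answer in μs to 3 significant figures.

γ = 1/√(1 − 0.981²) = 5.1544
Proper time: τ₀ = Δt/γ = 11.3/5.1544 = 2.19 μs

τ₀ ≈ 2.19 μs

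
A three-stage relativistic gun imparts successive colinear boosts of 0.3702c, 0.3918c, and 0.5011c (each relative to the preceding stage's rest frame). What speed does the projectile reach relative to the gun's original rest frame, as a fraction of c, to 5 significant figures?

u ≈ 0.87484c

Compose boost 2: (0.3918 + 0.3702)/(1 + 0.3918×0.3702) = 0.76200/1.145044 = 0.6654764
Compose boost 3: (0.5011 + 0.6654764)/(1 + 0.5011×0.6654764) = 1.166576/1.333470 = 0.87484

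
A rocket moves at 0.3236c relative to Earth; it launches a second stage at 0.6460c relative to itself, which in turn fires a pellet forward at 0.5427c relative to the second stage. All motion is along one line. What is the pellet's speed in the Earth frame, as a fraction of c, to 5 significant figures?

u ≈ 0.93690c

Compose boost 2: (0.6460 + 0.3236)/(1 + 0.6460×0.3236) = 0.96960/1.209046 = 0.8019549
Compose boost 3: (0.5427 + 0.8019549)/(1 + 0.5427×0.8019549) = 1.344655/1.435221 = 0.93690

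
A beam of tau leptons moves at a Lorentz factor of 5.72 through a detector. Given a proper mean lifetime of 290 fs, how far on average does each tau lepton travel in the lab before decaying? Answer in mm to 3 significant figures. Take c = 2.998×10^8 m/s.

d ≈ 0.490 mm

β = √(1 − 1/γ²) = √(1 − 1/5.72²) = 0.98460
Dilated lifetime: Δt = γτ₀ = 5.72 × 290 fs = 1658.8 fs
d = vΔt = 0.98460c × 1658.8 fs = 2.9518×10^8 m/s × 1.6588×10^-12 s = 0.490 mm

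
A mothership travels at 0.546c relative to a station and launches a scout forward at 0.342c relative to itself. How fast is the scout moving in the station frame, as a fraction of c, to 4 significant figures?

Compose boost 2: (0.342 + 0.546)/(1 + 0.342×0.546) = 0.8880/1.18673 = 0.7483

u ≈ 0.7483c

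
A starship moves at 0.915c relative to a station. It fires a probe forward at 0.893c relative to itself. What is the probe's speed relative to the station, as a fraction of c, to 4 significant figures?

u ≈ 0.9950c

Relativistic velocity addition: u = (u' + v)/(1 + u'v/c²)
= (0.893 + 0.915)/(1 + 0.893×0.915) = 1.808/1.81710 = 0.9950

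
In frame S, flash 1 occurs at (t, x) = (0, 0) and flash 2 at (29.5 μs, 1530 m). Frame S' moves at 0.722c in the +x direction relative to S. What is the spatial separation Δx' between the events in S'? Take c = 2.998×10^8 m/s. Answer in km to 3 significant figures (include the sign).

γ = 1/√(1 − 0.722²) = 1.4453
Δx' = γ(Δx − vΔt) = 1.4453 × (1530 m − 0.722×(2.998×10^8 m/s)×29.5×10^-6 s)
= 1.4453 × (-4855.4 m) = -7.02 km

Δx' ≈ -7.02 km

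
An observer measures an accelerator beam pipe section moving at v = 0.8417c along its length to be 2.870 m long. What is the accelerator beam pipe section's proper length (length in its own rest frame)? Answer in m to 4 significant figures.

L₀ ≈ 5.315 m

γ = 1/√(1 − 0.8417²) = 1.85204
L₀ = γL = 1.85204 × 2.870 = 5.315 m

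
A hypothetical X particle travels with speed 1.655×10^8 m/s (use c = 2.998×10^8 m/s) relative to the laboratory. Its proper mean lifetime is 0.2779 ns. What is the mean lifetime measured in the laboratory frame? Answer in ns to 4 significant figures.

Δt ≈ 0.3333 ns

β = v/c = 1.655×10^8 / 2.998×10^8 = 0.552035
γ = 1/√(1 − 0.552035²) = 1.19930
Time dilation: Δt = γτ₀ = 1.19930 × 0.2779 ns = 0.3333 ns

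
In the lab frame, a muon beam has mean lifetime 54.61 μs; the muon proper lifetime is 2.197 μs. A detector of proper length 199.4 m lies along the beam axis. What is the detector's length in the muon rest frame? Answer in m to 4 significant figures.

Time dilation ⇒ γ = Δt/τ₀ = 54.61/2.197 = 24.8566
Length contraction: L = L₀/γ = 199.4/24.8566 = 8.022 m

L ≈ 8.022 m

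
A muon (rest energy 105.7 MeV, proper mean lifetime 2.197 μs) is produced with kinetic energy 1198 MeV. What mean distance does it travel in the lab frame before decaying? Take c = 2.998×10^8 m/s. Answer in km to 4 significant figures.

γ = 1 + K/(m₀c²) = 1 + 1198/105.7 = 12.3340
β = √(1 − 1/γ²) = 0.996708
Dilated lifetime: γτ₀ = 12.3340 × 2.197 μs = 27.0977 μs
d = βc·γτ₀ = 0.996708 × (2.998×10^8 m/s) × 2.70977×10^-5 s = 8.097 km

d ≈ 8.097 km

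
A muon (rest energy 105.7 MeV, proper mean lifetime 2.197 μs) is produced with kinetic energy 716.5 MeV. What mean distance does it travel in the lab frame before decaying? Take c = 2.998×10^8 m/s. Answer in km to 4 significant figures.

γ = 1 + K/(m₀c²) = 1 + 716.5/105.7 = 7.77862
β = √(1 − 1/γ²) = 0.991702
Dilated lifetime: γτ₀ = 7.77862 × 2.197 μs = 17.0896 μs
d = βc·γτ₀ = 0.991702 × (2.998×10^8 m/s) × 1.70896×10^-5 s = 5.081 km

d ≈ 5.081 km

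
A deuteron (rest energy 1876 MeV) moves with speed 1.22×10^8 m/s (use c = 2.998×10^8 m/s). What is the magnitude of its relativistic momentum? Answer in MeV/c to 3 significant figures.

β = v/c = 1.22×10^8 / 2.998×10^8 = 0.40694
γ = 1/√(1 − 0.40694²) = 1.0947
p = γβm₀c = 1.0947 × 0.40694 × 1876 MeV/c = 836 MeV/c

p ≈ 836 MeV/c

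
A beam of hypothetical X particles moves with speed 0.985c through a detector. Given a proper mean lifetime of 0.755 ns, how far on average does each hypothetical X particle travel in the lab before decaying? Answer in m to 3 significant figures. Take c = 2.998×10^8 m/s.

γ = 1/√(1 − 0.985²) = 5.7953
Dilated lifetime: Δt = γτ₀ = 5.7953 × 0.755 ns = 4.3754 ns
d = vΔt = 0.985c × 4.3754 ns = 2.9530×10^8 m/s × 4.3754×10^-9 s = 1.29 m

d ≈ 1.29 m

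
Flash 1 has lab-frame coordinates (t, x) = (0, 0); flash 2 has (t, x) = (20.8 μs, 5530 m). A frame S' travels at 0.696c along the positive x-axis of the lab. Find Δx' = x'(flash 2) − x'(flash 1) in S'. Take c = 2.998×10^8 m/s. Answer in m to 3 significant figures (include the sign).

γ = 1/√(1 − 0.696²) = 1.3927
Δx' = γ(Δx − vΔt) = 1.3927 × (5530 m − 0.696×(2.998×10^8 m/s)×20.8×10^-6 s)
= 1.3927 × (1189.9 m) = 1660 m

Δx' ≈ 1660 m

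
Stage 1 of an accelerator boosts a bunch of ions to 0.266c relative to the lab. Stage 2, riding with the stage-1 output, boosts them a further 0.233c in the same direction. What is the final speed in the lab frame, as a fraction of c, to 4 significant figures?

u ≈ 0.4699c

Compose boost 2: (0.233 + 0.266)/(1 + 0.233×0.266) = 0.4990/1.06198 = 0.4699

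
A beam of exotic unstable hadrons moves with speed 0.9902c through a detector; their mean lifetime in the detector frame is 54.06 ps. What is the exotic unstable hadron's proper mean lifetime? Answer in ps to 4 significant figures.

τ₀ ≈ 7.550 ps

γ = 1/√(1 − 0.9902²) = 7.16042
Proper time: τ₀ = Δt/γ = 54.06/7.16042 = 7.550 ps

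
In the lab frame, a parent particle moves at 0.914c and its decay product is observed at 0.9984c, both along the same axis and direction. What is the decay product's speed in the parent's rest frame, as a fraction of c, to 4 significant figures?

u' ≈ 0.9650c

Inverse velocity addition: u' = (u − v)/(1 − uv/c²)
= (0.9984 − 0.914)/(1 − 0.9984×0.914) = 0.08440/0.0874624 = 0.9650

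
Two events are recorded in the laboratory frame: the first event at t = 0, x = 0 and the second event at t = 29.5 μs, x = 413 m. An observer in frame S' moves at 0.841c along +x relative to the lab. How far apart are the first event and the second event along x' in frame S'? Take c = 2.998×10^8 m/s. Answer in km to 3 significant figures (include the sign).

Δx' ≈ -13.0 km

γ = 1/√(1 − 0.841²) = 1.8483
Δx' = γ(Δx − vΔt) = 1.8483 × (413 m − 0.841×(2.998×10^8 m/s)×29.5×10^-6 s)
= 1.8483 × (-7024.9 m) = -13.0 km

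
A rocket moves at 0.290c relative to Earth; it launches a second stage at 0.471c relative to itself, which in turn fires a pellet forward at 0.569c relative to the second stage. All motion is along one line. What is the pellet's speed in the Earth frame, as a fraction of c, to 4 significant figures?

Compose boost 2: (0.471 + 0.290)/(1 + 0.471×0.290) = 0.7610/1.13659 = 0.669547
Compose boost 3: (0.569 + 0.669547)/(1 + 0.569×0.669547) = 1.23855/1.38097 = 0.8969

u ≈ 0.8969c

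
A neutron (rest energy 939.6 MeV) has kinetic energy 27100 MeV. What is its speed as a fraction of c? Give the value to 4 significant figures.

γ = 1 + K/(m₀c²) = 1 + 27100/939.6 = 29.8421
β = √(1 − 1/γ²) = 0.9994

β ≈ 0.9994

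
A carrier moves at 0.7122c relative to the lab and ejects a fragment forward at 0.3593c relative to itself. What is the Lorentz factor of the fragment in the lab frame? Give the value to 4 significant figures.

γ ≈ 1.917

u_lab = (0.3593 + 0.7122)/(1 + 0.3593×0.7122) = 1.0715/1.255893 = 0.8531775
γ = 1/√(1 − 0.8531775²) = 1.917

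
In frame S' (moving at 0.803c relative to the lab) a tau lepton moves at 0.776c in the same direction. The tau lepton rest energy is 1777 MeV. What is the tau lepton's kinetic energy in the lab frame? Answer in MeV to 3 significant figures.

K ≈ 5900 MeV

u_lab = (0.776 + 0.803)/(1 + 0.776×0.803) = 0.972813
γ = 1/√(1 − 0.972813²) = 4.3179
K = (γ − 1)m₀c² = (4.3179 − 1) × 1777 = 3.3179 × 1777 = 5900 MeV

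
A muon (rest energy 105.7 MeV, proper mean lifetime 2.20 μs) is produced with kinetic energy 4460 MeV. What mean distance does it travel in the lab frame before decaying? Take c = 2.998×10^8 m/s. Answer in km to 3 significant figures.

d ≈ 28.5 km

γ = 1 + K/(m₀c²) = 1 + 4460/105.7 = 43.195
β = √(1 − 1/γ²) = 0.99973
Dilated lifetime: γτ₀ = 43.195 × 2.20 μs = 95.029 μs
d = βc·γτ₀ = 0.99973 × (2.998×10^8 m/s) × 9.5029×10^-5 s = 28.5 km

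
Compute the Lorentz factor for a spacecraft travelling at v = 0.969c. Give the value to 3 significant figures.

γ = 1/√(1 − β²) = 1/√(1 − 0.969²) = 1/√(0.061039) = 4.05

γ ≈ 4.05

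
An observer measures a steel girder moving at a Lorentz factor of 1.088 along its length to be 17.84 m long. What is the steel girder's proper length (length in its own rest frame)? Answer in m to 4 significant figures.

γ = 1.088 (given)
L₀ = γL = 1.088 × 17.84 = 19.41 m

L₀ ≈ 19.41 m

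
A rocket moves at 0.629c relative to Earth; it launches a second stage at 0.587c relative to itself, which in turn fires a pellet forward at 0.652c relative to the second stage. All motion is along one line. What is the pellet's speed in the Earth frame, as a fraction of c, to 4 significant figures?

Compose boost 2: (0.587 + 0.629)/(1 + 0.587×0.629) = 1.216/1.36922 = 0.888095
Compose boost 3: (0.652 + 0.888095)/(1 + 0.652×0.888095) = 1.54009/1.57904 = 0.9753

u ≈ 0.9753c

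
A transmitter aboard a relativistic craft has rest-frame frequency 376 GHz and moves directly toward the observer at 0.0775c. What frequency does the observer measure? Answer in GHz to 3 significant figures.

Relativistic Doppler: f_obs = f_src √((1+β)/(1−β))
= 376 × √(1.0775/0.92250) = 376 × 1.0808 = 406 GHz

f_obs ≈ 406 GHz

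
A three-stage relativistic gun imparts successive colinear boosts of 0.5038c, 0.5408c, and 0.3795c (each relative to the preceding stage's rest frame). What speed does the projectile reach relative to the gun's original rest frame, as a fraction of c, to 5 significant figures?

u ≈ 0.91528c

Compose boost 2: (0.5408 + 0.5038)/(1 + 0.5408×0.5038) = 1.0446/1.272455 = 0.8209327
Compose boost 3: (0.3795 + 0.8209327)/(1 + 0.3795×0.8209327) = 1.200433/1.311544 = 0.91528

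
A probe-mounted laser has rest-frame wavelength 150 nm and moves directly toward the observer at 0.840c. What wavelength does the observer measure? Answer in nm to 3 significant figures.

Relativistic Doppler: λ_obs = λ_src √((1−β)/(1+β))
= 150 × √(0.16000/1.8400) = 150 × 0.29488 = 44.2 nm

λ_obs ≈ 44.2 nm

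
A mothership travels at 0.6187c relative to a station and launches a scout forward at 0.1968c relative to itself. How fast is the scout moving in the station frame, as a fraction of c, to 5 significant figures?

Compose boost 2: (0.1968 + 0.6187)/(1 + 0.1968×0.6187) = 0.81550/1.121760 = 0.72698

u ≈ 0.72698c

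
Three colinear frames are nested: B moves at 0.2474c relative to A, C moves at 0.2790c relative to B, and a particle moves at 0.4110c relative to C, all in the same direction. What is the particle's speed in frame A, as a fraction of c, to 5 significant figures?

u ≈ 0.75135c

Compose boost 2: (0.2790 + 0.2474)/(1 + 0.2790×0.2474) = 0.52640/1.069025 = 0.4924115
Compose boost 3: (0.4110 + 0.4924115)/(1 + 0.4110×0.4924115) = 0.9034115/1.202381 = 0.75135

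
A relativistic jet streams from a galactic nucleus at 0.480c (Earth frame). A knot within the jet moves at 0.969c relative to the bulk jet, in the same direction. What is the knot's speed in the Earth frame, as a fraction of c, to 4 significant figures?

u ≈ 0.9890c

Relativistic velocity addition: u = (u' + v)/(1 + u'v/c²)
= (0.969 + 0.480)/(1 + 0.969×0.480) = 1.449/1.46512 = 0.9890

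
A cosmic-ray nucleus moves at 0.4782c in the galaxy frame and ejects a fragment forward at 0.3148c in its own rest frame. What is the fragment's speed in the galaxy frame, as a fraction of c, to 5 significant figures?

u ≈ 0.68924c

Compose boost 2: (0.3148 + 0.4782)/(1 + 0.3148×0.4782) = 0.79300/1.150537 = 0.68924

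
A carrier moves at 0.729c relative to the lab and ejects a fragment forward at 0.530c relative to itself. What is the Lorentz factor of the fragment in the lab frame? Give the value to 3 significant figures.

u_lab = (0.530 + 0.729)/(1 + 0.530×0.729) = 1.259/1.38637 = 0.908127
γ = 1/√(1 − 0.908127²) = 2.39

γ ≈ 2.39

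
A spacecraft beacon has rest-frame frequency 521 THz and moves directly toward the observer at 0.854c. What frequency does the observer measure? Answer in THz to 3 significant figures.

Relativistic Doppler: f_obs = f_src √((1+β)/(1−β))
= 521 × √(1.8540/0.14600) = 521 × 3.5635 = 1860 THz

f_obs ≈ 1860 THz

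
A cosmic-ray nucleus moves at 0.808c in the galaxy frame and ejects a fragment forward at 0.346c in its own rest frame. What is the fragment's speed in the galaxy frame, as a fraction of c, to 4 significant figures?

Compose boost 2: (0.346 + 0.808)/(1 + 0.346×0.808) = 1.154/1.27957 = 0.9019

u ≈ 0.9019c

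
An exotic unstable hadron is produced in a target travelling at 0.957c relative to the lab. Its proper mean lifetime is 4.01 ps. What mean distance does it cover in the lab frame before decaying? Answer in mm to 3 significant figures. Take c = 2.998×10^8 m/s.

γ = 1/√(1 − 0.957²) = 3.4472
Dilated lifetime: Δt = γτ₀ = 3.4472 × 4.01 ps = 13.823 ps
d = vΔt = 0.957c × 13.823 ps = 2.8691×10^8 m/s × 1.3823×10^-11 s = 3.97 mm

d ≈ 3.97 mm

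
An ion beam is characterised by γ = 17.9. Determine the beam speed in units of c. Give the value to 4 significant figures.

β ≈ 0.9984

β = √(1 − 1/γ²) = √(1 − 1/17.9²) = √(0.996879) = 0.9984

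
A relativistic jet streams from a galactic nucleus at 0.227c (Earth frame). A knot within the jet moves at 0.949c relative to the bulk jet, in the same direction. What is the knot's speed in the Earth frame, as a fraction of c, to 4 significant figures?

Relativistic velocity addition: u = (u' + v)/(1 + u'v/c²)
= (0.949 + 0.227)/(1 + 0.949×0.227) = 1.176/1.21542 = 0.9676

u ≈ 0.9676c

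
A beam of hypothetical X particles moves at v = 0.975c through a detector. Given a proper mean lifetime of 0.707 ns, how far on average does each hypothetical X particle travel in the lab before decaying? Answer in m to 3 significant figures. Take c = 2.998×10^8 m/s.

γ = 1/√(1 − 0.975²) = 4.5004
Dilated lifetime: Δt = γτ₀ = 4.5004 × 0.707 ns = 3.1817 ns
d = vΔt = 0.975c × 3.1817 ns = 2.9230×10^8 m/s × 3.1817×10^-9 s = 0.930 m

d ≈ 0.930 m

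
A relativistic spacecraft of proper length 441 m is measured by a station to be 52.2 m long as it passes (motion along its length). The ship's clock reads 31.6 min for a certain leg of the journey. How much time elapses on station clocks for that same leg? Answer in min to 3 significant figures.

Length contraction ⇒ γ = L₀/L = 441/52.2 = 8.4483
Time dilation: Δt = γτ₀ = 8.4483 × 31.6 min = 267 min

Δt ≈ 267 min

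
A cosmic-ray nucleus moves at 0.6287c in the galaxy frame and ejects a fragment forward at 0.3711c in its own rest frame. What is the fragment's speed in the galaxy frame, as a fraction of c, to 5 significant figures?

Compose boost 2: (0.3711 + 0.6287)/(1 + 0.3711×0.6287) = 0.99980/1.233311 = 0.81066

u ≈ 0.81066c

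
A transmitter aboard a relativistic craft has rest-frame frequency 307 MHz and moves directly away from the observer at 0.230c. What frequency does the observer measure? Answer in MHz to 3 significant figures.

Relativistic Doppler: f_obs = f_src √((1−β)/(1+β))
= 307 × √(0.77000/1.2300) = 307 × 0.79121 = 243 MHz

f_obs ≈ 243 MHz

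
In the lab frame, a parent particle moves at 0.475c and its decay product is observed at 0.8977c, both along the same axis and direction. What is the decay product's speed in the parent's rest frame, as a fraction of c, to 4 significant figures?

u' ≈ 0.7369c

Inverse velocity addition: u' = (u − v)/(1 − uv/c²)
= (0.8977 − 0.475)/(1 − 0.8977×0.475) = 0.4227/0.573592 = 0.7369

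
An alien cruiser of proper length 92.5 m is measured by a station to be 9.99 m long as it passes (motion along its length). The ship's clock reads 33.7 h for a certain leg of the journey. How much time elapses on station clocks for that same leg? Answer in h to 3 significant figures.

Δt ≈ 312 h

Length contraction ⇒ γ = L₀/L = 92.5/9.99 = 9.2593
Time dilation: Δt = γτ₀ = 9.2593 × 33.7 h = 312 h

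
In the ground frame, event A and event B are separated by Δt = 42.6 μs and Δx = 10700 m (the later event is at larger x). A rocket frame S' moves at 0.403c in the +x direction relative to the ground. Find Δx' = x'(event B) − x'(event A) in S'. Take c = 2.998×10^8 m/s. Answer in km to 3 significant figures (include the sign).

Δx' ≈ 6.07 km

γ = 1/√(1 − 0.403²) = 1.0927
Δx' = γ(Δx − vΔt) = 1.0927 × (10700 m − 0.403×(2.998×10^8 m/s)×42.6×10^-6 s)
= 1.0927 × (5553.1 m) = 6.07 km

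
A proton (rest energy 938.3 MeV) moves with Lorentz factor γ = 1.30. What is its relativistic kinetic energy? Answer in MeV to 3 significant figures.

K ≈ 281 MeV

γ = 1.30 (given)
K = (γ − 1)m₀c² = (1.30 − 1) × 938.3 MeV = 0.30000 × 938.3 MeV = 281 MeV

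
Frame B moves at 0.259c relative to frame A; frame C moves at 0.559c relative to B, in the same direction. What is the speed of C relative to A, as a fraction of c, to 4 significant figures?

u ≈ 0.7145c

Compose boost 2: (0.559 + 0.259)/(1 + 0.559×0.259) = 0.8180/1.14478 = 0.7145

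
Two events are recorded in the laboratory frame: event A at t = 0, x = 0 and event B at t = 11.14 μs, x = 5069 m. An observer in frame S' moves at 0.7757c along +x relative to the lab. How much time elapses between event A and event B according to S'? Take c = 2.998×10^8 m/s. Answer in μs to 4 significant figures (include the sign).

Δt' ≈ -3.130 μs

γ = 1/√(1 − 0.7757²) = 1.58453
Δt' = γ(Δt − vΔx/c²) = 1.58453 × (11.14 μs − 0.7757×5069 m / (2.998×10^8 m/s))
= 1.58453 × (-1.97549 μs) = -3.130 μs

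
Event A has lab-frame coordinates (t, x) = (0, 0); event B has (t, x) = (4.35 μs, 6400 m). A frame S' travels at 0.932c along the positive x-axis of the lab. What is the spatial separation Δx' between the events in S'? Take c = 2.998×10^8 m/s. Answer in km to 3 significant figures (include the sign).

Δx' ≈ 14.3 km

γ = 1/√(1 − 0.932²) = 2.7589
Δx' = γ(Δx − vΔt) = 2.7589 × (6400 m − 0.932×(2.998×10^8 m/s)×4.35×10^-6 s)
= 2.7589 × (5184.6 m) = 14.3 km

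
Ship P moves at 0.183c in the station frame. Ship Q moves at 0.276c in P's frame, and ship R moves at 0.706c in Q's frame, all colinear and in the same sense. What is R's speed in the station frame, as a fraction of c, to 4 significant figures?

u ≈ 0.8735c

Compose boost 2: (0.276 + 0.183)/(1 + 0.276×0.183) = 0.4590/1.05051 = 0.436931
Compose boost 3: (0.706 + 0.436931)/(1 + 0.706×0.436931) = 1.14293/1.30847 = 0.8735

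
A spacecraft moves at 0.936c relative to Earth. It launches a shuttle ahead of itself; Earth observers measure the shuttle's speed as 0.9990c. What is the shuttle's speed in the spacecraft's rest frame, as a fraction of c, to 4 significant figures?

u' ≈ 0.9702c

Inverse velocity addition: u' = (u − v)/(1 − uv/c²)
= (0.9990 − 0.936)/(1 − 0.9990×0.936) = 0.06300/0.0649360 = 0.9702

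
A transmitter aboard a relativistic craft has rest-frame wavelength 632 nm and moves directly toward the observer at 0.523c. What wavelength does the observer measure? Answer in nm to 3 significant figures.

λ_obs ≈ 354 nm

Relativistic Doppler: λ_obs = λ_src √((1−β)/(1+β))
= 632 × √(0.47700/1.5230) = 632 × 0.55964 = 354 nm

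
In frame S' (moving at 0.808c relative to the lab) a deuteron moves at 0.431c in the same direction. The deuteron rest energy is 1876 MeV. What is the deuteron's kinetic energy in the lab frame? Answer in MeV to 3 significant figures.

K ≈ 2880 MeV

u_lab = (0.431 + 0.808)/(1 + 0.431×0.808) = 0.918970
γ = 1/√(1 − 0.918970²) = 2.5360
K = (γ − 1)m₀c² = (2.5360 − 1) × 1876 = 1.5360 × 1876 = 2880 MeV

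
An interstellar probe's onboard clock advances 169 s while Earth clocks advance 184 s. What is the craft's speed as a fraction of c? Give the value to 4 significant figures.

γ = Δt/τ₀ = 184/169 = 1.08876
β = √(1 − 1/γ²) = √(1 − 1/1.08876²) = 0.3955

β ≈ 0.3955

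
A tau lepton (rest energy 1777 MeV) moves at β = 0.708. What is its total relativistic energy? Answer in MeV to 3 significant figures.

E ≈ 2520 MeV

γ = 1/√(1 − 0.708²) = 1.4160
E = γm₀c² = 1.4160 × 1777 MeV = 2520 MeV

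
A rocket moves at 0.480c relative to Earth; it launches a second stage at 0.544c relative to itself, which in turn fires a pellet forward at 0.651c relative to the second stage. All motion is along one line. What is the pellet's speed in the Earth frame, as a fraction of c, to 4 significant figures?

Compose boost 2: (0.544 + 0.480)/(1 + 0.544×0.480) = 1.024/1.26112 = 0.811977
Compose boost 3: (0.651 + 0.811977)/(1 + 0.651×0.811977) = 1.46298/1.52860 = 0.9571

u ≈ 0.9571c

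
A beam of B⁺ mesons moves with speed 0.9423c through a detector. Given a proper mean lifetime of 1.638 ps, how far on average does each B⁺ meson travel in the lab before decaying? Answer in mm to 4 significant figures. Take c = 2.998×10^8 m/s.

γ = 1/√(1 − 0.9423²) = 2.98713
Dilated lifetime: Δt = γτ₀ = 2.98713 × 1.638 ps = 4.89292 ps
d = vΔt = 0.9423c × 4.89292 ps = 2.82502×10^8 m/s × 4.89292×10^-12 s = 1.382 mm

d ≈ 1.382 mm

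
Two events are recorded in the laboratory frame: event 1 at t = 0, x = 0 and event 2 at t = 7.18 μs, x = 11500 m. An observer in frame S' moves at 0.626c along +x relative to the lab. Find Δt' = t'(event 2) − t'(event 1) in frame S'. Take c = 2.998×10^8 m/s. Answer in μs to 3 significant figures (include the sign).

γ = 1/√(1 − 0.626²) = 1.2823
Δt' = γ(Δt − vΔx/c²) = 1.2823 × (7.18 μs − 0.626×11500 m / (2.998×10^8 m/s))
= 1.2823 × (-16.833 μs) = -21.6 μs

Δt' ≈ -21.6 μs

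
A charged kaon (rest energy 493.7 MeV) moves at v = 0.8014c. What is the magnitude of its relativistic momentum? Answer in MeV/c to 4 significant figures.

p ≈ 661.5 MeV/c

γ = 1/√(1 − 0.8014²) = 1.67188
p = γβm₀c = 1.67188 × 0.8014 × 493.7 MeV/c = 661.5 MeV/c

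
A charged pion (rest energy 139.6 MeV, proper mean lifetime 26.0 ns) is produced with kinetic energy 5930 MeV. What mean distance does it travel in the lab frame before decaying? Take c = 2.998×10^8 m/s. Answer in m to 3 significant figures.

γ = 1 + K/(m₀c²) = 1 + 5930/139.6 = 43.479
β = √(1 − 1/γ²) = 0.99974
Dilated lifetime: γτ₀ = 43.479 × 26.0 ns = 1130.4 ns
d = βc·γτ₀ = 0.99974 × (2.998×10^8 m/s) × 1.1304×10^-6 s = 339 m

d ≈ 339 m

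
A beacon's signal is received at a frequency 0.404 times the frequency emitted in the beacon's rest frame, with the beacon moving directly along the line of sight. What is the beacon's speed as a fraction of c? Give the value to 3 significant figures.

f_obs/f_src = √((1−β)/(1+β)) = 0.404  ⇒  (1−β)/(1+β) = 0.16322
β = |1 − D²|/(1 + D²) = |1 − 0.16322|/(1 + 0.16322) = 0.719

β ≈ 0.719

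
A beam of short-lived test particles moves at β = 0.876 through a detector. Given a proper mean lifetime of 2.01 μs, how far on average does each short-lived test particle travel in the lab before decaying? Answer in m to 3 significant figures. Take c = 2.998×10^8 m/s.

d ≈ 1090 m

γ = 1/√(1 − 0.876²) = 2.0734
Dilated lifetime: Δt = γτ₀ = 2.0734 × 2.01 μs = 4.1674 μs
d = vΔt = 0.876c × 4.1674 μs = 2.6262×10^8 m/s × 4.1674×10^-6 s = 1090 m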